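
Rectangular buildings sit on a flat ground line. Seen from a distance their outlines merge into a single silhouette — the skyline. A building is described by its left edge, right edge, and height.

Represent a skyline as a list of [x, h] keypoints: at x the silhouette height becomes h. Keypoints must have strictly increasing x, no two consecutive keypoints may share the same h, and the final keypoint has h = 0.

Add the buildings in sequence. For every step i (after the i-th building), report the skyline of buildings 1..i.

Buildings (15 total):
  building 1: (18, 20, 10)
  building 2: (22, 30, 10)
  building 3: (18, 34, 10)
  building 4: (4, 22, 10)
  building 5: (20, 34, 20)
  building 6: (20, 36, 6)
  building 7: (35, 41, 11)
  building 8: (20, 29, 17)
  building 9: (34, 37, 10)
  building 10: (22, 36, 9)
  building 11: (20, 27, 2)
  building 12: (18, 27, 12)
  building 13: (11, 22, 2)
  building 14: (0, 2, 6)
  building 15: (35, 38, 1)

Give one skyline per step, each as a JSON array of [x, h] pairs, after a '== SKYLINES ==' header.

== SKYLINES ==
[[18,10],[20,0]]
[[18,10],[20,0],[22,10],[30,0]]
[[18,10],[34,0]]
[[4,10],[34,0]]
[[4,10],[20,20],[34,0]]
[[4,10],[20,20],[34,6],[36,0]]
[[4,10],[20,20],[34,6],[35,11],[41,0]]
[[4,10],[20,20],[34,6],[35,11],[41,0]]
[[4,10],[20,20],[34,10],[35,11],[41,0]]
[[4,10],[20,20],[34,10],[35,11],[41,0]]
[[4,10],[20,20],[34,10],[35,11],[41,0]]
[[4,10],[18,12],[20,20],[34,10],[35,11],[41,0]]
[[4,10],[18,12],[20,20],[34,10],[35,11],[41,0]]
[[0,6],[2,0],[4,10],[18,12],[20,20],[34,10],[35,11],[41,0]]
[[0,6],[2,0],[4,10],[18,12],[20,20],[34,10],[35,11],[41,0]]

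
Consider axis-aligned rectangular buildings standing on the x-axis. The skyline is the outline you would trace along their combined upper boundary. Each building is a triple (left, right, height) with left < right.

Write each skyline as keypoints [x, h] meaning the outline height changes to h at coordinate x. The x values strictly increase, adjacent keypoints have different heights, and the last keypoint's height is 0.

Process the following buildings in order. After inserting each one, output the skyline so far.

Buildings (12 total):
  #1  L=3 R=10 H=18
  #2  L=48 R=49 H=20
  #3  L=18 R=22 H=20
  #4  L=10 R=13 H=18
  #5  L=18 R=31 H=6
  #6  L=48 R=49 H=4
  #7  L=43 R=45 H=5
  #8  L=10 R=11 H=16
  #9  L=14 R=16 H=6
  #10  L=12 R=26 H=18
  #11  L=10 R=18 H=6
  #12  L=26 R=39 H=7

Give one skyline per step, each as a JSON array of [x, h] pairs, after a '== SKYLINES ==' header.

== SKYLINES ==
[[3,18],[10,0]]
[[3,18],[10,0],[48,20],[49,0]]
[[3,18],[10,0],[18,20],[22,0],[48,20],[49,0]]
[[3,18],[13,0],[18,20],[22,0],[48,20],[49,0]]
[[3,18],[13,0],[18,20],[22,6],[31,0],[48,20],[49,0]]
[[3,18],[13,0],[18,20],[22,6],[31,0],[48,20],[49,0]]
[[3,18],[13,0],[18,20],[22,6],[31,0],[43,5],[45,0],[48,20],[49,0]]
[[3,18],[13,0],[18,20],[22,6],[31,0],[43,5],[45,0],[48,20],[49,0]]
[[3,18],[13,0],[14,6],[16,0],[18,20],[22,6],[31,0],[43,5],[45,0],[48,20],[49,0]]
[[3,18],[18,20],[22,18],[26,6],[31,0],[43,5],[45,0],[48,20],[49,0]]
[[3,18],[18,20],[22,18],[26,6],[31,0],[43,5],[45,0],[48,20],[49,0]]
[[3,18],[18,20],[22,18],[26,7],[39,0],[43,5],[45,0],[48,20],[49,0]]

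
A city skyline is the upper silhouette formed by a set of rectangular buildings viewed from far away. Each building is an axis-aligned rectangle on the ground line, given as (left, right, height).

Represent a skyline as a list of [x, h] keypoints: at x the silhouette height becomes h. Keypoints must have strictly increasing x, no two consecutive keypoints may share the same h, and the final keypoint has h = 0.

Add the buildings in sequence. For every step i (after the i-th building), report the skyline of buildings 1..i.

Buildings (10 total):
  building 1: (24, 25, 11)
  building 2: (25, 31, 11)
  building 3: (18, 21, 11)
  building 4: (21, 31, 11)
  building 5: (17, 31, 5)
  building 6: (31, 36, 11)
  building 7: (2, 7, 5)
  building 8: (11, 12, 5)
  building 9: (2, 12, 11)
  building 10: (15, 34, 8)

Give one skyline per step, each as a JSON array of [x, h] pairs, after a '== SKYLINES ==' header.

== SKYLINES ==
[[24,11],[25,0]]
[[24,11],[31,0]]
[[18,11],[21,0],[24,11],[31,0]]
[[18,11],[31,0]]
[[17,5],[18,11],[31,0]]
[[17,5],[18,11],[36,0]]
[[2,5],[7,0],[17,5],[18,11],[36,0]]
[[2,5],[7,0],[11,5],[12,0],[17,5],[18,11],[36,0]]
[[2,11],[12,0],[17,5],[18,11],[36,0]]
[[2,11],[12,0],[15,8],[18,11],[36,0]]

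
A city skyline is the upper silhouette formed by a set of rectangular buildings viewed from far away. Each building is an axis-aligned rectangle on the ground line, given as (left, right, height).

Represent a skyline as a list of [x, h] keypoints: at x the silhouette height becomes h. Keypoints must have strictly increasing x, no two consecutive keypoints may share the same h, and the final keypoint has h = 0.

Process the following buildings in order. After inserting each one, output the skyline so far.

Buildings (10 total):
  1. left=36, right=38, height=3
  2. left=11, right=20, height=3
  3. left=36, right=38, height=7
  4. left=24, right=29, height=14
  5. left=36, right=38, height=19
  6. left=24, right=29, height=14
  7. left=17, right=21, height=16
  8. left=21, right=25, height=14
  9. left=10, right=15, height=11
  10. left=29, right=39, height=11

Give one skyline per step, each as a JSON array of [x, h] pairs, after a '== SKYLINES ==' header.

== SKYLINES ==
[[36,3],[38,0]]
[[11,3],[20,0],[36,3],[38,0]]
[[11,3],[20,0],[36,7],[38,0]]
[[11,3],[20,0],[24,14],[29,0],[36,7],[38,0]]
[[11,3],[20,0],[24,14],[29,0],[36,19],[38,0]]
[[11,3],[20,0],[24,14],[29,0],[36,19],[38,0]]
[[11,3],[17,16],[21,0],[24,14],[29,0],[36,19],[38,0]]
[[11,3],[17,16],[21,14],[29,0],[36,19],[38,0]]
[[10,11],[15,3],[17,16],[21,14],[29,0],[36,19],[38,0]]
[[10,11],[15,3],[17,16],[21,14],[29,11],[36,19],[38,11],[39,0]]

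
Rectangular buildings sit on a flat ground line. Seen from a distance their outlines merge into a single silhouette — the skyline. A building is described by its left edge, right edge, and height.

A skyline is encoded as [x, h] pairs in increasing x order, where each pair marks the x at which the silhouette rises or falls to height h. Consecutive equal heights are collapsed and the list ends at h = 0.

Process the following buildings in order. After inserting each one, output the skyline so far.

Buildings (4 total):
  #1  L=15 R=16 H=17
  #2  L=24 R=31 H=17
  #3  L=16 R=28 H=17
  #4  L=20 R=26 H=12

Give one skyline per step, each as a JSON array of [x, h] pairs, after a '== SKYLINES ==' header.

== SKYLINES ==
[[15,17],[16,0]]
[[15,17],[16,0],[24,17],[31,0]]
[[15,17],[31,0]]
[[15,17],[31,0]]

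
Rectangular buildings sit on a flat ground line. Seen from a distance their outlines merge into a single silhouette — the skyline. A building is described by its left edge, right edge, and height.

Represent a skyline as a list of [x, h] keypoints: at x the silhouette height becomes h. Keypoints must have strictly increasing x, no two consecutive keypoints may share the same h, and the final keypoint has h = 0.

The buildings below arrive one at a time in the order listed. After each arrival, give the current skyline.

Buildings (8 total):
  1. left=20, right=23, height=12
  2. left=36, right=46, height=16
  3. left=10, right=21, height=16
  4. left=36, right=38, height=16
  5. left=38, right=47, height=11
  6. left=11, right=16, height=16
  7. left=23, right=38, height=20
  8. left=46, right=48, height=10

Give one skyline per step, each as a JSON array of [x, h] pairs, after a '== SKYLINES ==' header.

== SKYLINES ==
[[20,12],[23,0]]
[[20,12],[23,0],[36,16],[46,0]]
[[10,16],[21,12],[23,0],[36,16],[46,0]]
[[10,16],[21,12],[23,0],[36,16],[46,0]]
[[10,16],[21,12],[23,0],[36,16],[46,11],[47,0]]
[[10,16],[21,12],[23,0],[36,16],[46,11],[47,0]]
[[10,16],[21,12],[23,20],[38,16],[46,11],[47,0]]
[[10,16],[21,12],[23,20],[38,16],[46,11],[47,10],[48,0]]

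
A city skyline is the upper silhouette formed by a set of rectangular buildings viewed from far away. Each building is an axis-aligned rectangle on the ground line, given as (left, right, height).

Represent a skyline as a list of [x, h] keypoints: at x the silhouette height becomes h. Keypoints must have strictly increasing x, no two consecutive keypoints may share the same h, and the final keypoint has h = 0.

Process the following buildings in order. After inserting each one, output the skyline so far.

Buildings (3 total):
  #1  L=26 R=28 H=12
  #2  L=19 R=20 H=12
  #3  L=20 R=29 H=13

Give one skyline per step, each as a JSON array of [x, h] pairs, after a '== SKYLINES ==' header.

== SKYLINES ==
[[26,12],[28,0]]
[[19,12],[20,0],[26,12],[28,0]]
[[19,12],[20,13],[29,0]]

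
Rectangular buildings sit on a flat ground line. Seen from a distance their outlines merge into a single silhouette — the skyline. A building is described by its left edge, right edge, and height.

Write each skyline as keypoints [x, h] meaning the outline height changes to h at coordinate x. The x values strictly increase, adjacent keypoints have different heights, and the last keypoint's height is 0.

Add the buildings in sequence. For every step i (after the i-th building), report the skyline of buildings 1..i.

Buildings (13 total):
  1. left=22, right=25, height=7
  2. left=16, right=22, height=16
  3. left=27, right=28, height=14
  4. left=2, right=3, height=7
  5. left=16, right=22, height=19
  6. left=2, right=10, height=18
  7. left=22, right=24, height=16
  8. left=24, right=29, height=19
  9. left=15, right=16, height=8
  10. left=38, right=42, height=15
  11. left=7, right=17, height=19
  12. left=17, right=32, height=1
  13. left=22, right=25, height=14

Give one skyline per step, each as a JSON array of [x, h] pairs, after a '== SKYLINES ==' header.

== SKYLINES ==
[[22,7],[25,0]]
[[16,16],[22,7],[25,0]]
[[16,16],[22,7],[25,0],[27,14],[28,0]]
[[2,7],[3,0],[16,16],[22,7],[25,0],[27,14],[28,0]]
[[2,7],[3,0],[16,19],[22,7],[25,0],[27,14],[28,0]]
[[2,18],[10,0],[16,19],[22,7],[25,0],[27,14],[28,0]]
[[2,18],[10,0],[16,19],[22,16],[24,7],[25,0],[27,14],[28,0]]
[[2,18],[10,0],[16,19],[22,16],[24,19],[29,0]]
[[2,18],[10,0],[15,8],[16,19],[22,16],[24,19],[29,0]]
[[2,18],[10,0],[15,8],[16,19],[22,16],[24,19],[29,0],[38,15],[42,0]]
[[2,18],[7,19],[22,16],[24,19],[29,0],[38,15],[42,0]]
[[2,18],[7,19],[22,16],[24,19],[29,1],[32,0],[38,15],[42,0]]
[[2,18],[7,19],[22,16],[24,19],[29,1],[32,0],[38,15],[42,0]]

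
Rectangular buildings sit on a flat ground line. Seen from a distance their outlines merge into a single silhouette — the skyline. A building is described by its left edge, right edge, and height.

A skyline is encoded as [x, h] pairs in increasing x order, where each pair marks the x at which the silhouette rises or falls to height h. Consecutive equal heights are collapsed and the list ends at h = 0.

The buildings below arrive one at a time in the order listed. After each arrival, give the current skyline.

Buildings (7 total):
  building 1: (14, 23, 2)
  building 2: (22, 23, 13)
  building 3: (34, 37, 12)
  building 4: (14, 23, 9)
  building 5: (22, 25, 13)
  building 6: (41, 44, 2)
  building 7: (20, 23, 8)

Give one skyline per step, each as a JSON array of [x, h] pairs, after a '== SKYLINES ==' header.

== SKYLINES ==
[[14,2],[23,0]]
[[14,2],[22,13],[23,0]]
[[14,2],[22,13],[23,0],[34,12],[37,0]]
[[14,9],[22,13],[23,0],[34,12],[37,0]]
[[14,9],[22,13],[25,0],[34,12],[37,0]]
[[14,9],[22,13],[25,0],[34,12],[37,0],[41,2],[44,0]]
[[14,9],[22,13],[25,0],[34,12],[37,0],[41,2],[44,0]]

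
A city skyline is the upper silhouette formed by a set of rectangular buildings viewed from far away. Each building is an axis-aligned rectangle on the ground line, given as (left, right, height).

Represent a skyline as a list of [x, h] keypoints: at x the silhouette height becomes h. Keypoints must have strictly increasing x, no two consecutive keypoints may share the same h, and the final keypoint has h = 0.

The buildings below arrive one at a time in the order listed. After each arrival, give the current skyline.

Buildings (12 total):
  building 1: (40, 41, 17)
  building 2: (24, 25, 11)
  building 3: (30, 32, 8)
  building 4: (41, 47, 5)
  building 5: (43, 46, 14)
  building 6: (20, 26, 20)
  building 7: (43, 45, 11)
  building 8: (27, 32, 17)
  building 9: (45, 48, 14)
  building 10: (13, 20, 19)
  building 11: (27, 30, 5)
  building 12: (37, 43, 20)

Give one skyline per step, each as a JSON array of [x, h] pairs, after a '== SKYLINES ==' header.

== SKYLINES ==
[[40,17],[41,0]]
[[24,11],[25,0],[40,17],[41,0]]
[[24,11],[25,0],[30,8],[32,0],[40,17],[41,0]]
[[24,11],[25,0],[30,8],[32,0],[40,17],[41,5],[47,0]]
[[24,11],[25,0],[30,8],[32,0],[40,17],[41,5],[43,14],[46,5],[47,0]]
[[20,20],[26,0],[30,8],[32,0],[40,17],[41,5],[43,14],[46,5],[47,0]]
[[20,20],[26,0],[30,8],[32,0],[40,17],[41,5],[43,14],[46,5],[47,0]]
[[20,20],[26,0],[27,17],[32,0],[40,17],[41,5],[43,14],[46,5],[47,0]]
[[20,20],[26,0],[27,17],[32,0],[40,17],[41,5],[43,14],[48,0]]
[[13,19],[20,20],[26,0],[27,17],[32,0],[40,17],[41,5],[43,14],[48,0]]
[[13,19],[20,20],[26,0],[27,17],[32,0],[40,17],[41,5],[43,14],[48,0]]
[[13,19],[20,20],[26,0],[27,17],[32,0],[37,20],[43,14],[48,0]]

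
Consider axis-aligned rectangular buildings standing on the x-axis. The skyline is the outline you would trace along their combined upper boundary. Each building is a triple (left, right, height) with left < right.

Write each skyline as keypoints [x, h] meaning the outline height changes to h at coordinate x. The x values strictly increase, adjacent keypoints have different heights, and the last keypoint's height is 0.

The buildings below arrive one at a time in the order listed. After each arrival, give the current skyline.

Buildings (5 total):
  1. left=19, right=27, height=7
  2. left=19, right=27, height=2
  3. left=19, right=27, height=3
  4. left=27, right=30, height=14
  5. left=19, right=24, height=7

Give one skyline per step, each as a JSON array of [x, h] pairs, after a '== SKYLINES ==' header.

== SKYLINES ==
[[19,7],[27,0]]
[[19,7],[27,0]]
[[19,7],[27,0]]
[[19,7],[27,14],[30,0]]
[[19,7],[27,14],[30,0]]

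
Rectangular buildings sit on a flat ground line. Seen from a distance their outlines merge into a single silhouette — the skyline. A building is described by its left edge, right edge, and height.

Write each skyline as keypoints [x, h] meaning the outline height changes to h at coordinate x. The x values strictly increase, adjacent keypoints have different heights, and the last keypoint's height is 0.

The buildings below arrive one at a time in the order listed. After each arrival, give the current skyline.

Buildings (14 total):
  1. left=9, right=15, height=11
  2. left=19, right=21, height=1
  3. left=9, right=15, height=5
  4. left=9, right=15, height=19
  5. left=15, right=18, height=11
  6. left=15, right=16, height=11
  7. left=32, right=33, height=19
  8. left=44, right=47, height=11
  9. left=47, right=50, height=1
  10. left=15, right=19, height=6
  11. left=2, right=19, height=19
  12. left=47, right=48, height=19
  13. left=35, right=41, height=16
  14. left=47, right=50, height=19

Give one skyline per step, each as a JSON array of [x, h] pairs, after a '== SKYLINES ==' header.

== SKYLINES ==
[[9,11],[15,0]]
[[9,11],[15,0],[19,1],[21,0]]
[[9,11],[15,0],[19,1],[21,0]]
[[9,19],[15,0],[19,1],[21,0]]
[[9,19],[15,11],[18,0],[19,1],[21,0]]
[[9,19],[15,11],[18,0],[19,1],[21,0]]
[[9,19],[15,11],[18,0],[19,1],[21,0],[32,19],[33,0]]
[[9,19],[15,11],[18,0],[19,1],[21,0],[32,19],[33,0],[44,11],[47,0]]
[[9,19],[15,11],[18,0],[19,1],[21,0],[32,19],[33,0],[44,11],[47,1],[50,0]]
[[9,19],[15,11],[18,6],[19,1],[21,0],[32,19],[33,0],[44,11],[47,1],[50,0]]
[[2,19],[19,1],[21,0],[32,19],[33,0],[44,11],[47,1],[50,0]]
[[2,19],[19,1],[21,0],[32,19],[33,0],[44,11],[47,19],[48,1],[50,0]]
[[2,19],[19,1],[21,0],[32,19],[33,0],[35,16],[41,0],[44,11],[47,19],[48,1],[50,0]]
[[2,19],[19,1],[21,0],[32,19],[33,0],[35,16],[41,0],[44,11],[47,19],[50,0]]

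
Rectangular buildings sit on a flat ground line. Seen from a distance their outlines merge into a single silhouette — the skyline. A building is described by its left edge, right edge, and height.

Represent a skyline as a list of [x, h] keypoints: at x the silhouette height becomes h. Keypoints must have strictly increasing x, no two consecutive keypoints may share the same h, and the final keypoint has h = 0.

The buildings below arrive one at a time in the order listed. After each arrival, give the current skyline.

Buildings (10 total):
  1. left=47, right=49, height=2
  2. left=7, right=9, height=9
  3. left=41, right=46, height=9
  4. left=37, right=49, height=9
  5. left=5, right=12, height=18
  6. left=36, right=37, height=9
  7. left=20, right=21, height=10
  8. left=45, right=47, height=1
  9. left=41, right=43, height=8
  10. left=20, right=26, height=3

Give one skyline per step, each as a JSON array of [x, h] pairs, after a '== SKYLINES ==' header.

== SKYLINES ==
[[47,2],[49,0]]
[[7,9],[9,0],[47,2],[49,0]]
[[7,9],[9,0],[41,9],[46,0],[47,2],[49,0]]
[[7,9],[9,0],[37,9],[49,0]]
[[5,18],[12,0],[37,9],[49,0]]
[[5,18],[12,0],[36,9],[49,0]]
[[5,18],[12,0],[20,10],[21,0],[36,9],[49,0]]
[[5,18],[12,0],[20,10],[21,0],[36,9],[49,0]]
[[5,18],[12,0],[20,10],[21,0],[36,9],[49,0]]
[[5,18],[12,0],[20,10],[21,3],[26,0],[36,9],[49,0]]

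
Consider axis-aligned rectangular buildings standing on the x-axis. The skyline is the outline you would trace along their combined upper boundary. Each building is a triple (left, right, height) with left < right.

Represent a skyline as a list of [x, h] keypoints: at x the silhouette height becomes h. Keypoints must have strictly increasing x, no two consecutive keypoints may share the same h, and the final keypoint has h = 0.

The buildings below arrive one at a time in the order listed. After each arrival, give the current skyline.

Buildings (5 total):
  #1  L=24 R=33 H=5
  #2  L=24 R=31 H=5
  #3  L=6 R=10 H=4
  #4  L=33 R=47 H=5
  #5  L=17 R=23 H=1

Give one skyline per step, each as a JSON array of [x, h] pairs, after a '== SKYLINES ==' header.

== SKYLINES ==
[[24,5],[33,0]]
[[24,5],[33,0]]
[[6,4],[10,0],[24,5],[33,0]]
[[6,4],[10,0],[24,5],[47,0]]
[[6,4],[10,0],[17,1],[23,0],[24,5],[47,0]]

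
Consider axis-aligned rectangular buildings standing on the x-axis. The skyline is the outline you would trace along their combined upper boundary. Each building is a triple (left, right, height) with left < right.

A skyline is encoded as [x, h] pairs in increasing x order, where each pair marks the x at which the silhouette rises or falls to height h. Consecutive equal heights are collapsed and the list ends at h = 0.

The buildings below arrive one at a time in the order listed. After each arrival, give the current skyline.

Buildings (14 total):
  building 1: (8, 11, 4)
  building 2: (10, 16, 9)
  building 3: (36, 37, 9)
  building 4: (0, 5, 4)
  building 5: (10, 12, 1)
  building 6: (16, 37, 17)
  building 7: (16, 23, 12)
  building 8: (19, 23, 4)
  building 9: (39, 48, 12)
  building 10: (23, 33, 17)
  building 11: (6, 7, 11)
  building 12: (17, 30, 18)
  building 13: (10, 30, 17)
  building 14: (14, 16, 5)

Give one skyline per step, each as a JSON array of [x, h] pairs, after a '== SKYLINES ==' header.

== SKYLINES ==
[[8,4],[11,0]]
[[8,4],[10,9],[16,0]]
[[8,4],[10,9],[16,0],[36,9],[37,0]]
[[0,4],[5,0],[8,4],[10,9],[16,0],[36,9],[37,0]]
[[0,4],[5,0],[8,4],[10,9],[16,0],[36,9],[37,0]]
[[0,4],[5,0],[8,4],[10,9],[16,17],[37,0]]
[[0,4],[5,0],[8,4],[10,9],[16,17],[37,0]]
[[0,4],[5,0],[8,4],[10,9],[16,17],[37,0]]
[[0,4],[5,0],[8,4],[10,9],[16,17],[37,0],[39,12],[48,0]]
[[0,4],[5,0],[8,4],[10,9],[16,17],[37,0],[39,12],[48,0]]
[[0,4],[5,0],[6,11],[7,0],[8,4],[10,9],[16,17],[37,0],[39,12],[48,0]]
[[0,4],[5,0],[6,11],[7,0],[8,4],[10,9],[16,17],[17,18],[30,17],[37,0],[39,12],[48,0]]
[[0,4],[5,0],[6,11],[7,0],[8,4],[10,17],[17,18],[30,17],[37,0],[39,12],[48,0]]
[[0,4],[5,0],[6,11],[7,0],[8,4],[10,17],[17,18],[30,17],[37,0],[39,12],[48,0]]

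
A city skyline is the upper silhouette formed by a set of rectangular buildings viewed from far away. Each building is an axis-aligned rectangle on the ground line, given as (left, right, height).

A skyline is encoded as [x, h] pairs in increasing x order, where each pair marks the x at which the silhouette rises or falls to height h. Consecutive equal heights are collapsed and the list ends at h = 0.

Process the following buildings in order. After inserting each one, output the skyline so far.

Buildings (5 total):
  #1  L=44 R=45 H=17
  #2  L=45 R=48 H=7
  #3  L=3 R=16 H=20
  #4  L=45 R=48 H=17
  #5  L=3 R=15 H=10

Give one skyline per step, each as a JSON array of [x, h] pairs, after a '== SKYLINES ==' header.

== SKYLINES ==
[[44,17],[45,0]]
[[44,17],[45,7],[48,0]]
[[3,20],[16,0],[44,17],[45,7],[48,0]]
[[3,20],[16,0],[44,17],[48,0]]
[[3,20],[16,0],[44,17],[48,0]]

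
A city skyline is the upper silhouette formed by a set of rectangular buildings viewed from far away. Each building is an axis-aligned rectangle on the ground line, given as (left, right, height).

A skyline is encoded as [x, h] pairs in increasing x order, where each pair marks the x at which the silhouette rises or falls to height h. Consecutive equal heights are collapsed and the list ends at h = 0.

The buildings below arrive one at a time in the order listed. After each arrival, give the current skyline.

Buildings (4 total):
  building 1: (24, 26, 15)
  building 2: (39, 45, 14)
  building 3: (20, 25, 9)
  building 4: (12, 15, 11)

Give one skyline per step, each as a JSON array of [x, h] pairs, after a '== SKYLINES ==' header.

== SKYLINES ==
[[24,15],[26,0]]
[[24,15],[26,0],[39,14],[45,0]]
[[20,9],[24,15],[26,0],[39,14],[45,0]]
[[12,11],[15,0],[20,9],[24,15],[26,0],[39,14],[45,0]]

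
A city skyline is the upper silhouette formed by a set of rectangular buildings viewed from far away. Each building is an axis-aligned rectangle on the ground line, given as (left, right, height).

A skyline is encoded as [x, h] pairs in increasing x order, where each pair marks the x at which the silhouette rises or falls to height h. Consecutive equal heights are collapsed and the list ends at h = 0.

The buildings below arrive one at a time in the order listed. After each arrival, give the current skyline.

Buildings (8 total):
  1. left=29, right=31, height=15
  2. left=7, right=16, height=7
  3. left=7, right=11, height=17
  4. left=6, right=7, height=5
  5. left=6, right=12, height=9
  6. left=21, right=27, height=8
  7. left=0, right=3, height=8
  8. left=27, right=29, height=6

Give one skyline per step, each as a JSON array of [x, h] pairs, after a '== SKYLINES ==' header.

== SKYLINES ==
[[29,15],[31,0]]
[[7,7],[16,0],[29,15],[31,0]]
[[7,17],[11,7],[16,0],[29,15],[31,0]]
[[6,5],[7,17],[11,7],[16,0],[29,15],[31,0]]
[[6,9],[7,17],[11,9],[12,7],[16,0],[29,15],[31,0]]
[[6,9],[7,17],[11,9],[12,7],[16,0],[21,8],[27,0],[29,15],[31,0]]
[[0,8],[3,0],[6,9],[7,17],[11,9],[12,7],[16,0],[21,8],[27,0],[29,15],[31,0]]
[[0,8],[3,0],[6,9],[7,17],[11,9],[12,7],[16,0],[21,8],[27,6],[29,15],[31,0]]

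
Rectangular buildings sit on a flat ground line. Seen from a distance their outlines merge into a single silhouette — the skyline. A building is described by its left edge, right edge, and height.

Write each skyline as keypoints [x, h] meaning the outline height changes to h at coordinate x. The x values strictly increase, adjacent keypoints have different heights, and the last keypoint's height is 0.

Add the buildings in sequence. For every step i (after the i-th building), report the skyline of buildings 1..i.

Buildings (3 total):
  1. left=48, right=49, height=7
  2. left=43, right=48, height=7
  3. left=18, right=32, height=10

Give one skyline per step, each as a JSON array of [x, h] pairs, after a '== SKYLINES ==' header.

== SKYLINES ==
[[48,7],[49,0]]
[[43,7],[49,0]]
[[18,10],[32,0],[43,7],[49,0]]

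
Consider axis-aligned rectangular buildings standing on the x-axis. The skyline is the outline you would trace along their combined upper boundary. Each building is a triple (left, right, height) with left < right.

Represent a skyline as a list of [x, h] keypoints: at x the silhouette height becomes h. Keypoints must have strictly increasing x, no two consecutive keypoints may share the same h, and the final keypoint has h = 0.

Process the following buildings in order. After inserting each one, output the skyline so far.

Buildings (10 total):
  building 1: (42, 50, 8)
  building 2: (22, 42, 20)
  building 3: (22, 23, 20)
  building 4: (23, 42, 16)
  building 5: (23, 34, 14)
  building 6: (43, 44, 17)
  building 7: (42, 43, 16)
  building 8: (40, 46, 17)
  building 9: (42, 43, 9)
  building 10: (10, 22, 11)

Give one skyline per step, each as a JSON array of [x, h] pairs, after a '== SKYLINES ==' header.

== SKYLINES ==
[[42,8],[50,0]]
[[22,20],[42,8],[50,0]]
[[22,20],[42,8],[50,0]]
[[22,20],[42,8],[50,0]]
[[22,20],[42,8],[50,0]]
[[22,20],[42,8],[43,17],[44,8],[50,0]]
[[22,20],[42,16],[43,17],[44,8],[50,0]]
[[22,20],[42,17],[46,8],[50,0]]
[[22,20],[42,17],[46,8],[50,0]]
[[10,11],[22,20],[42,17],[46,8],[50,0]]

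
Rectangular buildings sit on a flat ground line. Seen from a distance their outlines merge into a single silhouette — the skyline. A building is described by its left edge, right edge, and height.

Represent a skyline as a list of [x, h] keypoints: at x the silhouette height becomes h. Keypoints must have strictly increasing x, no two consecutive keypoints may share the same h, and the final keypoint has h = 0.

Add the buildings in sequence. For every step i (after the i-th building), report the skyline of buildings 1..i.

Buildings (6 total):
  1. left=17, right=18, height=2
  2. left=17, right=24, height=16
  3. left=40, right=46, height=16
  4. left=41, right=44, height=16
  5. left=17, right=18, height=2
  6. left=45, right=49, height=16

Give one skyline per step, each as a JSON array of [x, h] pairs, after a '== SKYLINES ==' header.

== SKYLINES ==
[[17,2],[18,0]]
[[17,16],[24,0]]
[[17,16],[24,0],[40,16],[46,0]]
[[17,16],[24,0],[40,16],[46,0]]
[[17,16],[24,0],[40,16],[46,0]]
[[17,16],[24,0],[40,16],[49,0]]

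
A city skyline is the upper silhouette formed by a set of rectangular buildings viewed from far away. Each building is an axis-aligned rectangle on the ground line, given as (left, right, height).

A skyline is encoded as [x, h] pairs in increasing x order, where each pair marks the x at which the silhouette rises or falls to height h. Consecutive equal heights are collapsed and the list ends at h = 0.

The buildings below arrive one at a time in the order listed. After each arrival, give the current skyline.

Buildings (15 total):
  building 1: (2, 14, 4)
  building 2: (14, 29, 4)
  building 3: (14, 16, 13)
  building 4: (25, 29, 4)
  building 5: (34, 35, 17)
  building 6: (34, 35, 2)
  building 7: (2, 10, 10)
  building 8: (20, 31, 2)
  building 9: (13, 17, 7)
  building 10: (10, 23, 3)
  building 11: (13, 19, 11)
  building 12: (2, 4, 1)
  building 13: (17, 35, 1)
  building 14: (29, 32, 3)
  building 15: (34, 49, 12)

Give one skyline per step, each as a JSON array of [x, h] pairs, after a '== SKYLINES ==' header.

== SKYLINES ==
[[2,4],[14,0]]
[[2,4],[29,0]]
[[2,4],[14,13],[16,4],[29,0]]
[[2,4],[14,13],[16,4],[29,0]]
[[2,4],[14,13],[16,4],[29,0],[34,17],[35,0]]
[[2,4],[14,13],[16,4],[29,0],[34,17],[35,0]]
[[2,10],[10,4],[14,13],[16,4],[29,0],[34,17],[35,0]]
[[2,10],[10,4],[14,13],[16,4],[29,2],[31,0],[34,17],[35,0]]
[[2,10],[10,4],[13,7],[14,13],[16,7],[17,4],[29,2],[31,0],[34,17],[35,0]]
[[2,10],[10,4],[13,7],[14,13],[16,7],[17,4],[29,2],[31,0],[34,17],[35,0]]
[[2,10],[10,4],[13,11],[14,13],[16,11],[19,4],[29,2],[31,0],[34,17],[35,0]]
[[2,10],[10,4],[13,11],[14,13],[16,11],[19,4],[29,2],[31,0],[34,17],[35,0]]
[[2,10],[10,4],[13,11],[14,13],[16,11],[19,4],[29,2],[31,1],[34,17],[35,0]]
[[2,10],[10,4],[13,11],[14,13],[16,11],[19,4],[29,3],[32,1],[34,17],[35,0]]
[[2,10],[10,4],[13,11],[14,13],[16,11],[19,4],[29,3],[32,1],[34,17],[35,12],[49,0]]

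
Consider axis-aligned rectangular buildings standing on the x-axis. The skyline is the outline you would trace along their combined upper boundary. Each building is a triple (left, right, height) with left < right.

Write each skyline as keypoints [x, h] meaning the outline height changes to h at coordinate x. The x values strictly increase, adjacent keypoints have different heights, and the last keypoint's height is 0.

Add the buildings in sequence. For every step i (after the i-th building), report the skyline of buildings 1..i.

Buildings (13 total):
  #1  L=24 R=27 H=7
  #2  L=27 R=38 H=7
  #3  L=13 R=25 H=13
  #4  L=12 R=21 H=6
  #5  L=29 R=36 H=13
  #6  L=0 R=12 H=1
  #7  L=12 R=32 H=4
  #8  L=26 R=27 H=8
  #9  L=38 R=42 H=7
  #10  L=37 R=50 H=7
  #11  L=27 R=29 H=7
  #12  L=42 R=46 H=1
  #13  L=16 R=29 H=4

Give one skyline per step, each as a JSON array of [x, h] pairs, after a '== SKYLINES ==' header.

== SKYLINES ==
[[24,7],[27,0]]
[[24,7],[38,0]]
[[13,13],[25,7],[38,0]]
[[12,6],[13,13],[25,7],[38,0]]
[[12,6],[13,13],[25,7],[29,13],[36,7],[38,0]]
[[0,1],[12,6],[13,13],[25,7],[29,13],[36,7],[38,0]]
[[0,1],[12,6],[13,13],[25,7],[29,13],[36,7],[38,0]]
[[0,1],[12,6],[13,13],[25,7],[26,8],[27,7],[29,13],[36,7],[38,0]]
[[0,1],[12,6],[13,13],[25,7],[26,8],[27,7],[29,13],[36,7],[42,0]]
[[0,1],[12,6],[13,13],[25,7],[26,8],[27,7],[29,13],[36,7],[50,0]]
[[0,1],[12,6],[13,13],[25,7],[26,8],[27,7],[29,13],[36,7],[50,0]]
[[0,1],[12,6],[13,13],[25,7],[26,8],[27,7],[29,13],[36,7],[50,0]]
[[0,1],[12,6],[13,13],[25,7],[26,8],[27,7],[29,13],[36,7],[50,0]]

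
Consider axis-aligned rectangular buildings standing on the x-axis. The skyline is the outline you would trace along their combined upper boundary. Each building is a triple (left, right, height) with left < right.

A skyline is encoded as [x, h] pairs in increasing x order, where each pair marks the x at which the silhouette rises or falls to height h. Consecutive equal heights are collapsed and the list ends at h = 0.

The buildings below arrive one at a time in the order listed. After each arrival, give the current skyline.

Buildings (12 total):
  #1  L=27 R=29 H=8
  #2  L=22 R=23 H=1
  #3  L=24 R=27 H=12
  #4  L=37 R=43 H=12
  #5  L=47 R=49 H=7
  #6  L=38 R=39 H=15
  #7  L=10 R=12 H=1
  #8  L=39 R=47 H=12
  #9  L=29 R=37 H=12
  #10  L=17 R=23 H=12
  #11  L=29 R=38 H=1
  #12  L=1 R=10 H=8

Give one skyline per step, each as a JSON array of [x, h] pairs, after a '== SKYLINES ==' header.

== SKYLINES ==
[[27,8],[29,0]]
[[22,1],[23,0],[27,8],[29,0]]
[[22,1],[23,0],[24,12],[27,8],[29,0]]
[[22,1],[23,0],[24,12],[27,8],[29,0],[37,12],[43,0]]
[[22,1],[23,0],[24,12],[27,8],[29,0],[37,12],[43,0],[47,7],[49,0]]
[[22,1],[23,0],[24,12],[27,8],[29,0],[37,12],[38,15],[39,12],[43,0],[47,7],[49,0]]
[[10,1],[12,0],[22,1],[23,0],[24,12],[27,8],[29,0],[37,12],[38,15],[39,12],[43,0],[47,7],[49,0]]
[[10,1],[12,0],[22,1],[23,0],[24,12],[27,8],[29,0],[37,12],[38,15],[39,12],[47,7],[49,0]]
[[10,1],[12,0],[22,1],[23,0],[24,12],[27,8],[29,12],[38,15],[39,12],[47,7],[49,0]]
[[10,1],[12,0],[17,12],[23,0],[24,12],[27,8],[29,12],[38,15],[39,12],[47,7],[49,0]]
[[10,1],[12,0],[17,12],[23,0],[24,12],[27,8],[29,12],[38,15],[39,12],[47,7],[49,0]]
[[1,8],[10,1],[12,0],[17,12],[23,0],[24,12],[27,8],[29,12],[38,15],[39,12],[47,7],[49,0]]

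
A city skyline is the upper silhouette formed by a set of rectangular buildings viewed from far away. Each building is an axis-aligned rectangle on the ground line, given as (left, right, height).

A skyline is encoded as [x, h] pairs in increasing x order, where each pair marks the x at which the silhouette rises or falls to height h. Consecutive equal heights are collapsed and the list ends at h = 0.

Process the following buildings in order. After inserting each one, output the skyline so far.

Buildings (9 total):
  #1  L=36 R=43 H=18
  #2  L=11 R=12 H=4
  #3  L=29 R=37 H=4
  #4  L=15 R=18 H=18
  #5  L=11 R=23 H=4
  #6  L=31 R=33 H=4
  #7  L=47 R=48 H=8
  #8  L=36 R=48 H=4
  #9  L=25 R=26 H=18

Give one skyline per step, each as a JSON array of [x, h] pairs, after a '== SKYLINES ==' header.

== SKYLINES ==
[[36,18],[43,0]]
[[11,4],[12,0],[36,18],[43,0]]
[[11,4],[12,0],[29,4],[36,18],[43,0]]
[[11,4],[12,0],[15,18],[18,0],[29,4],[36,18],[43,0]]
[[11,4],[15,18],[18,4],[23,0],[29,4],[36,18],[43,0]]
[[11,4],[15,18],[18,4],[23,0],[29,4],[36,18],[43,0]]
[[11,4],[15,18],[18,4],[23,0],[29,4],[36,18],[43,0],[47,8],[48,0]]
[[11,4],[15,18],[18,4],[23,0],[29,4],[36,18],[43,4],[47,8],[48,0]]
[[11,4],[15,18],[18,4],[23,0],[25,18],[26,0],[29,4],[36,18],[43,4],[47,8],[48,0]]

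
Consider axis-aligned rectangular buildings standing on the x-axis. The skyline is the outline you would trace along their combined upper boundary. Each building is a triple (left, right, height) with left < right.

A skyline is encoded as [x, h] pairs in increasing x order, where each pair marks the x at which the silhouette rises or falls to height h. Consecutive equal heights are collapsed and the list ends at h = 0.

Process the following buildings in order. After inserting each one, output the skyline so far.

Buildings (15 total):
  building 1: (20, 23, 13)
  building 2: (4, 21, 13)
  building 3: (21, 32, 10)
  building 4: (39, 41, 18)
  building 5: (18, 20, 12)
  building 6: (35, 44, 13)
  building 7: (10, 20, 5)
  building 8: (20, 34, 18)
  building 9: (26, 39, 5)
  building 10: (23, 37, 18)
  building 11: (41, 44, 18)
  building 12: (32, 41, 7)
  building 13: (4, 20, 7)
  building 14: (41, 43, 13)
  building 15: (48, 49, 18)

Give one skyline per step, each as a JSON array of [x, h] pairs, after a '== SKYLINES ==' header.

== SKYLINES ==
[[20,13],[23,0]]
[[4,13],[23,0]]
[[4,13],[23,10],[32,0]]
[[4,13],[23,10],[32,0],[39,18],[41,0]]
[[4,13],[23,10],[32,0],[39,18],[41,0]]
[[4,13],[23,10],[32,0],[35,13],[39,18],[41,13],[44,0]]
[[4,13],[23,10],[32,0],[35,13],[39,18],[41,13],[44,0]]
[[4,13],[20,18],[34,0],[35,13],[39,18],[41,13],[44,0]]
[[4,13],[20,18],[34,5],[35,13],[39,18],[41,13],[44,0]]
[[4,13],[20,18],[37,13],[39,18],[41,13],[44,0]]
[[4,13],[20,18],[37,13],[39,18],[44,0]]
[[4,13],[20,18],[37,13],[39,18],[44,0]]
[[4,13],[20,18],[37,13],[39,18],[44,0]]
[[4,13],[20,18],[37,13],[39,18],[44,0]]
[[4,13],[20,18],[37,13],[39,18],[44,0],[48,18],[49,0]]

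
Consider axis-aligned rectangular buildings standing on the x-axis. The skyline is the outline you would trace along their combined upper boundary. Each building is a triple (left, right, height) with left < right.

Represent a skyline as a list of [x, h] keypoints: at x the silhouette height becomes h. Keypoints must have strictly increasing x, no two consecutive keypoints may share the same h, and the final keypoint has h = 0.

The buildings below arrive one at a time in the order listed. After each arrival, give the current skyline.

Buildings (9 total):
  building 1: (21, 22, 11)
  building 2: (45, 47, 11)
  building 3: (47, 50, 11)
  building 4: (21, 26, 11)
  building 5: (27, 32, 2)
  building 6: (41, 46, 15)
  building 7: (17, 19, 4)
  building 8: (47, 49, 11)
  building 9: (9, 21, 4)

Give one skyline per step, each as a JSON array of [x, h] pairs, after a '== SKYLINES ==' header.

== SKYLINES ==
[[21,11],[22,0]]
[[21,11],[22,0],[45,11],[47,0]]
[[21,11],[22,0],[45,11],[50,0]]
[[21,11],[26,0],[45,11],[50,0]]
[[21,11],[26,0],[27,2],[32,0],[45,11],[50,0]]
[[21,11],[26,0],[27,2],[32,0],[41,15],[46,11],[50,0]]
[[17,4],[19,0],[21,11],[26,0],[27,2],[32,0],[41,15],[46,11],[50,0]]
[[17,4],[19,0],[21,11],[26,0],[27,2],[32,0],[41,15],[46,11],[50,0]]
[[9,4],[21,11],[26,0],[27,2],[32,0],[41,15],[46,11],[50,0]]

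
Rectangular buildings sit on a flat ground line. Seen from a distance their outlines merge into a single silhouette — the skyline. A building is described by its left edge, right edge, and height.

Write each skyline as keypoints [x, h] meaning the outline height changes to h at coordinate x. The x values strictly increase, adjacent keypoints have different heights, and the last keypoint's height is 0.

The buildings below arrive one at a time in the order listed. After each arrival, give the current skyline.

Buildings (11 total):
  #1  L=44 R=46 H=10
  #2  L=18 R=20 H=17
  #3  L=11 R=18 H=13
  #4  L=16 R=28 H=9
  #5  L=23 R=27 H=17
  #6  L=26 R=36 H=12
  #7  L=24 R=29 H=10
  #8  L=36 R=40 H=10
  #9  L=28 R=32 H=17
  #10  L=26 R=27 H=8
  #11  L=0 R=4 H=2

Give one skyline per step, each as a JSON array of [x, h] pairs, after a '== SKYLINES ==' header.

== SKYLINES ==
[[44,10],[46,0]]
[[18,17],[20,0],[44,10],[46,0]]
[[11,13],[18,17],[20,0],[44,10],[46,0]]
[[11,13],[18,17],[20,9],[28,0],[44,10],[46,0]]
[[11,13],[18,17],[20,9],[23,17],[27,9],[28,0],[44,10],[46,0]]
[[11,13],[18,17],[20,9],[23,17],[27,12],[36,0],[44,10],[46,0]]
[[11,13],[18,17],[20,9],[23,17],[27,12],[36,0],[44,10],[46,0]]
[[11,13],[18,17],[20,9],[23,17],[27,12],[36,10],[40,0],[44,10],[46,0]]
[[11,13],[18,17],[20,9],[23,17],[27,12],[28,17],[32,12],[36,10],[40,0],[44,10],[46,0]]
[[11,13],[18,17],[20,9],[23,17],[27,12],[28,17],[32,12],[36,10],[40,0],[44,10],[46,0]]
[[0,2],[4,0],[11,13],[18,17],[20,9],[23,17],[27,12],[28,17],[32,12],[36,10],[40,0],[44,10],[46,0]]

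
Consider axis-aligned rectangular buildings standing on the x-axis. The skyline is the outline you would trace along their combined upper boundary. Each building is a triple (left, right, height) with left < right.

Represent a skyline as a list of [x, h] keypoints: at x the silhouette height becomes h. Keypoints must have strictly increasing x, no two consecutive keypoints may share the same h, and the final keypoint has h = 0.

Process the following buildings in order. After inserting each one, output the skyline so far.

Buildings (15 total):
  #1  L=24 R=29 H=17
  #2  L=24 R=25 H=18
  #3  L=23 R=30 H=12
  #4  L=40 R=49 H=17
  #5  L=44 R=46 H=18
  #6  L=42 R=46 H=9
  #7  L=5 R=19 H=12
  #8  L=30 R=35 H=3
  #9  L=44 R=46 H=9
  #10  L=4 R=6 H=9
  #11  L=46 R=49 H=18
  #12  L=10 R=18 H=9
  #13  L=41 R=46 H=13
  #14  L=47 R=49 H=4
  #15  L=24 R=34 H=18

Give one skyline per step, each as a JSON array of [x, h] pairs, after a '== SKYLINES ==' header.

== SKYLINES ==
[[24,17],[29,0]]
[[24,18],[25,17],[29,0]]
[[23,12],[24,18],[25,17],[29,12],[30,0]]
[[23,12],[24,18],[25,17],[29,12],[30,0],[40,17],[49,0]]
[[23,12],[24,18],[25,17],[29,12],[30,0],[40,17],[44,18],[46,17],[49,0]]
[[23,12],[24,18],[25,17],[29,12],[30,0],[40,17],[44,18],[46,17],[49,0]]
[[5,12],[19,0],[23,12],[24,18],[25,17],[29,12],[30,0],[40,17],[44,18],[46,17],[49,0]]
[[5,12],[19,0],[23,12],[24,18],[25,17],[29,12],[30,3],[35,0],[40,17],[44,18],[46,17],[49,0]]
[[5,12],[19,0],[23,12],[24,18],[25,17],[29,12],[30,3],[35,0],[40,17],[44,18],[46,17],[49,0]]
[[4,9],[5,12],[19,0],[23,12],[24,18],[25,17],[29,12],[30,3],[35,0],[40,17],[44,18],[46,17],[49,0]]
[[4,9],[5,12],[19,0],[23,12],[24,18],[25,17],[29,12],[30,3],[35,0],[40,17],[44,18],[49,0]]
[[4,9],[5,12],[19,0],[23,12],[24,18],[25,17],[29,12],[30,3],[35,0],[40,17],[44,18],[49,0]]
[[4,9],[5,12],[19,0],[23,12],[24,18],[25,17],[29,12],[30,3],[35,0],[40,17],[44,18],[49,0]]
[[4,9],[5,12],[19,0],[23,12],[24,18],[25,17],[29,12],[30,3],[35,0],[40,17],[44,18],[49,0]]
[[4,9],[5,12],[19,0],[23,12],[24,18],[34,3],[35,0],[40,17],[44,18],[49,0]]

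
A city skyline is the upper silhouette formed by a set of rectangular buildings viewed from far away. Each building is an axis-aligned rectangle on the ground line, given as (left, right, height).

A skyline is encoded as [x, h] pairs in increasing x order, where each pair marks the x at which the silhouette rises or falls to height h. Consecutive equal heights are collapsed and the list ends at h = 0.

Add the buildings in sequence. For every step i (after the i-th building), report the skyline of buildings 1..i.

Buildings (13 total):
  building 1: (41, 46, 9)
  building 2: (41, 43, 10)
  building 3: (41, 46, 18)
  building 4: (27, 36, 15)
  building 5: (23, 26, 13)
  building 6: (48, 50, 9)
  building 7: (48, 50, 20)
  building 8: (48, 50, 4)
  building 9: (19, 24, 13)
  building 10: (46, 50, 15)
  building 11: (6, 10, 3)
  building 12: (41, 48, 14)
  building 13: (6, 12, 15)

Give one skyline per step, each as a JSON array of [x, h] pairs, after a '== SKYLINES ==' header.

== SKYLINES ==
[[41,9],[46,0]]
[[41,10],[43,9],[46,0]]
[[41,18],[46,0]]
[[27,15],[36,0],[41,18],[46,0]]
[[23,13],[26,0],[27,15],[36,0],[41,18],[46,0]]
[[23,13],[26,0],[27,15],[36,0],[41,18],[46,0],[48,9],[50,0]]
[[23,13],[26,0],[27,15],[36,0],[41,18],[46,0],[48,20],[50,0]]
[[23,13],[26,0],[27,15],[36,0],[41,18],[46,0],[48,20],[50,0]]
[[19,13],[26,0],[27,15],[36,0],[41,18],[46,0],[48,20],[50,0]]
[[19,13],[26,0],[27,15],[36,0],[41,18],[46,15],[48,20],[50,0]]
[[6,3],[10,0],[19,13],[26,0],[27,15],[36,0],[41,18],[46,15],[48,20],[50,0]]
[[6,3],[10,0],[19,13],[26,0],[27,15],[36,0],[41,18],[46,15],[48,20],[50,0]]
[[6,15],[12,0],[19,13],[26,0],[27,15],[36,0],[41,18],[46,15],[48,20],[50,0]]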